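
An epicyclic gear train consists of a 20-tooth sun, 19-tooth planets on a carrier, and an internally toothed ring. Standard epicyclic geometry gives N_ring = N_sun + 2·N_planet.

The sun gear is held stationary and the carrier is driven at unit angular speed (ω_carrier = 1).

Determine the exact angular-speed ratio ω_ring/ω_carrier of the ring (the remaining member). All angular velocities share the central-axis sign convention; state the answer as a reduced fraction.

N_ring = 20 + 2·19 = 58
20(ω_s−ω_c) = −58(ω_r−ω_c),  ω_s=0, ω_c=1
ω_r = 1 − (20/58)(0−1) = 39/29
ω_r/ω_c = 39/29

39/29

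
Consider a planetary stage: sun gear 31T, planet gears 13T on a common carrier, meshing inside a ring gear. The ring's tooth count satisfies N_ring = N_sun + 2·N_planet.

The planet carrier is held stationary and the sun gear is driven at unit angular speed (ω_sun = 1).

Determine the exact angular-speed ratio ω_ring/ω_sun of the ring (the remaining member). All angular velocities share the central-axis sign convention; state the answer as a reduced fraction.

-31/57

N_ring = 31 + 2·13 = 57
31(ω_s−ω_c) = −57(ω_r−ω_c),  ω_c=0, ω_s=1
ω_r = 0 − (31/57)(1−0) = -31/57
ω_r/ω_s = -31/57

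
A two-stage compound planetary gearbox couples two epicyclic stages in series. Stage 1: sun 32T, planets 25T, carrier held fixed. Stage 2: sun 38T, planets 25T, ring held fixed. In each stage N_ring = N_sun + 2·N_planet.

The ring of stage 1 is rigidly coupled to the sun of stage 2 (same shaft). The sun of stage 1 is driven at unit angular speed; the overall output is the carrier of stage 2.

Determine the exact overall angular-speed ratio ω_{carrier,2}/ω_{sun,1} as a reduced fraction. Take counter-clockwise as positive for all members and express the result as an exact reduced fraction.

Stage 1: N_ring = 32 + 2·25 = 82
Stage 1: 32(ω_s−ω_c) = −82(ω_r−ω_c),  ω_c=0, ω_s=1
Stage 1: ω_r = 0 − (32/82)(1−0) = -16/41
  ⇒ ω_r¹/ω_s¹ = -16/41
Stage 2: N_ring = 38 + 2·25 = 88
Stage 2: 38(ω_s−ω_c) = −88(ω_r−ω_c),  ω_r=0, ω_s=1
Stage 2: 38(1−ω_c) = −88(0−ω_c)  ⇒  126ω_c = 38  ⇒  ω_c = 19/63
  ⇒ ω_c²/ω_s² = 19/63
Coupling ω_s² = ω_r¹ ⇒ overall = -16/41 × 19/63 = -304/2583

-304/2583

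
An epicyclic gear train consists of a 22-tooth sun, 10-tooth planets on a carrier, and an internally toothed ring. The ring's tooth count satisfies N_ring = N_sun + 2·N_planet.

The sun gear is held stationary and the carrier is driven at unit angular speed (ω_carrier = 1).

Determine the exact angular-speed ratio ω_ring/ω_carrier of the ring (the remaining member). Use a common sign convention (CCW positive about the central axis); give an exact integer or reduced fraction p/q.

N_ring = 22 + 2·10 = 42
22(ω_s−ω_c) = −42(ω_r−ω_c),  ω_s=0, ω_c=1
ω_r = 1 − (22/42)(0−1) = 32/21
ω_r/ω_c = 32/21

32/21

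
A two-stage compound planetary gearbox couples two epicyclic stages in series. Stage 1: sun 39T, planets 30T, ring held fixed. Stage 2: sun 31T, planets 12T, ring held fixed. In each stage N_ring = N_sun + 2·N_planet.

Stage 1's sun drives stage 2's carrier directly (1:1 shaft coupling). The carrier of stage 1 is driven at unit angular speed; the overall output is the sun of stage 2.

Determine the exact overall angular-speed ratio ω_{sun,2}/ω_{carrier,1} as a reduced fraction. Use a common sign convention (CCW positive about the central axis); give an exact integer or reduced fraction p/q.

3956/403

Stage 1: N_ring = 39 + 2·30 = 99
Stage 1: 39(ω_s−ω_c) = −99(ω_r−ω_c),  ω_r=0, ω_c=1
Stage 1: ω_s = 1 − (99/39)(0−1) = 46/13
  ⇒ ω_s¹/ω_c¹ = 46/13
Stage 2: N_ring = 31 + 2·12 = 55
Stage 2: 31(ω_s−ω_c) = −55(ω_r−ω_c),  ω_r=0, ω_c=1
Stage 2: ω_s = 1 − (55/31)(0−1) = 86/31
  ⇒ ω_s²/ω_c² = 86/31
Coupling ω_c² = ω_s¹ ⇒ overall = 46/13 × 86/31 = 3956/403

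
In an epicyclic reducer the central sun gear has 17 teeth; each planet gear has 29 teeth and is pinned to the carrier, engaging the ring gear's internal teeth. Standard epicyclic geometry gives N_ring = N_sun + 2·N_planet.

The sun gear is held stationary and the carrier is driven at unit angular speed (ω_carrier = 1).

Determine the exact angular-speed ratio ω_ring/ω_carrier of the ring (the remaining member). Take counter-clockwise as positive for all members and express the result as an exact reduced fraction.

N_ring = 17 + 2·29 = 75
17(ω_s−ω_c) = −75(ω_r−ω_c),  ω_s=0, ω_c=1
ω_r = 1 − (17/75)(0−1) = 92/75
ω_r/ω_c = 92/75

92/75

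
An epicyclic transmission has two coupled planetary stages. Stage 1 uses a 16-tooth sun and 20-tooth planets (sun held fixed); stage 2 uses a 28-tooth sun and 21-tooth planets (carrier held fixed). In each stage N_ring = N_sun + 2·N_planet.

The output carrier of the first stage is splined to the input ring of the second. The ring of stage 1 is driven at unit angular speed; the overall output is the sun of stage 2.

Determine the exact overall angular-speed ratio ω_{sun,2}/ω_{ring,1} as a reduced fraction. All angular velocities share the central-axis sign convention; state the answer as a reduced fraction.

Stage 1: N_ring = 16 + 2·20 = 56
Stage 1: 16(ω_s−ω_c) = −56(ω_r−ω_c),  ω_s=0, ω_r=1
Stage 1: 16(0−ω_c) = −56(1−ω_c)  ⇒  72ω_c = 56  ⇒  ω_c = 7/9
  ⇒ ω_c¹/ω_r¹ = 7/9
Stage 2: N_ring = 28 + 2·21 = 70
Stage 2: 28(ω_s−ω_c) = −70(ω_r−ω_c),  ω_c=0, ω_r=1
Stage 2: ω_s = 0 − (70/28)(1−0) = -5/2
  ⇒ ω_s²/ω_r² = -5/2
Coupling ω_r² = ω_c¹ ⇒ overall = 7/9 × -5/2 = -35/18

-35/18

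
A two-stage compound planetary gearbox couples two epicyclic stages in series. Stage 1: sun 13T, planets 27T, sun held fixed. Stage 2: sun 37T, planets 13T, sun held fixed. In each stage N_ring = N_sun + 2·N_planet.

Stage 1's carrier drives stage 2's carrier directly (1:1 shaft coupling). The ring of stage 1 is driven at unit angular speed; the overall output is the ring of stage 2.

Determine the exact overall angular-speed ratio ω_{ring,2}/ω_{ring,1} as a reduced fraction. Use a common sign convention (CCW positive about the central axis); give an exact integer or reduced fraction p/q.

Stage 1: N_ring = 13 + 2·27 = 67
Stage 1: 13(ω_s−ω_c) = −67(ω_r−ω_c),  ω_s=0, ω_r=1
Stage 1: 13(0−ω_c) = −67(1−ω_c)  ⇒  80ω_c = 67  ⇒  ω_c = 67/80
  ⇒ ω_c¹/ω_r¹ = 67/80
Stage 2: N_ring = 37 + 2·13 = 63
Stage 2: 37(ω_s−ω_c) = −63(ω_r−ω_c),  ω_s=0, ω_c=1
Stage 2: ω_r = 1 − (37/63)(0−1) = 100/63
  ⇒ ω_r²/ω_c² = 100/63
Coupling ω_c² = ω_c¹ ⇒ overall = 67/80 × 100/63 = 335/252

335/252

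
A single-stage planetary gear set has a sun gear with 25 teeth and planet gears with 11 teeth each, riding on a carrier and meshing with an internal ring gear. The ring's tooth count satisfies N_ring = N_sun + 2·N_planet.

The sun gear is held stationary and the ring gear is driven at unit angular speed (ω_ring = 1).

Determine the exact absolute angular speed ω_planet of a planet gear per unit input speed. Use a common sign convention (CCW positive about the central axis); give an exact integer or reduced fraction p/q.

47/22

N_ring = 25 + 2·11 = 47
25(ω_s−ω_c) = −47(ω_r−ω_c),  ω_s=0, ω_r=1
25(0−ω_c) = −47(1−ω_c)  ⇒  72ω_c = 47  ⇒  ω_c = 47/72
sun–planet: 25·(0−47/72) = −11·(ω_p−ω_c)  ⇒  ω_p−ω_c = −(25/11)·(-47/72) = 1175/792
ω_p = 47/72 + 1175/792 = 47/22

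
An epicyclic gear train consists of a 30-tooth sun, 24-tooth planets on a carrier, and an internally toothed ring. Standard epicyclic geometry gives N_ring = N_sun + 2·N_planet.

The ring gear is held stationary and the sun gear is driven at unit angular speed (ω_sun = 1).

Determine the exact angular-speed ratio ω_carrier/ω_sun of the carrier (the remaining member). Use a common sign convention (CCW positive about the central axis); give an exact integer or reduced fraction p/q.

N_ring = 30 + 2·24 = 78
30(ω_s−ω_c) = −78(ω_r−ω_c),  ω_r=0, ω_s=1
30(1−ω_c) = −78(0−ω_c)  ⇒  108ω_c = 30  ⇒  ω_c = 5/18
ω_c/ω_s = 5/18

5/18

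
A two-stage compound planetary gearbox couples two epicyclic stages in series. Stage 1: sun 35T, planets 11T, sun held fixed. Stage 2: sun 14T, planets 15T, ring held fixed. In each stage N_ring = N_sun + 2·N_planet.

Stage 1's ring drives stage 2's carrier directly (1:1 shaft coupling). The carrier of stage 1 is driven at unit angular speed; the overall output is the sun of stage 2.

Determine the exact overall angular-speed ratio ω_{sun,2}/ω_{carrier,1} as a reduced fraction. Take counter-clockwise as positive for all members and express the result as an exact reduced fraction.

Stage 1: N_ring = 35 + 2·11 = 57
Stage 1: 35(ω_s−ω_c) = −57(ω_r−ω_c),  ω_s=0, ω_c=1
Stage 1: ω_r = 1 − (35/57)(0−1) = 92/57
  ⇒ ω_r¹/ω_c¹ = 92/57
Stage 2: N_ring = 14 + 2·15 = 44
Stage 2: 14(ω_s−ω_c) = −44(ω_r−ω_c),  ω_r=0, ω_c=1
Stage 2: ω_s = 1 − (44/14)(0−1) = 29/7
  ⇒ ω_s²/ω_c² = 29/7
Coupling ω_c² = ω_r¹ ⇒ overall = 92/57 × 29/7 = 2668/399

2668/399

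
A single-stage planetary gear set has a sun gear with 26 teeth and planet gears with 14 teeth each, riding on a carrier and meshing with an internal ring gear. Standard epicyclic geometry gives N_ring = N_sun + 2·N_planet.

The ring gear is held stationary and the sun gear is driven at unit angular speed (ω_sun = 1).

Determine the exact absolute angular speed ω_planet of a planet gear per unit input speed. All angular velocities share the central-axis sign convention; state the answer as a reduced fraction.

-13/14

N_ring = 26 + 2·14 = 54
26(ω_s−ω_c) = −54(ω_r−ω_c),  ω_r=0, ω_s=1
26(1−ω_c) = −54(0−ω_c)  ⇒  80ω_c = 26  ⇒  ω_c = 13/40
sun–planet: 26·(1−13/40) = −14·(ω_p−ω_c)  ⇒  ω_p−ω_c = −(26/14)·(27/40) = -351/280
ω_p = 13/40 − 351/280 = -13/14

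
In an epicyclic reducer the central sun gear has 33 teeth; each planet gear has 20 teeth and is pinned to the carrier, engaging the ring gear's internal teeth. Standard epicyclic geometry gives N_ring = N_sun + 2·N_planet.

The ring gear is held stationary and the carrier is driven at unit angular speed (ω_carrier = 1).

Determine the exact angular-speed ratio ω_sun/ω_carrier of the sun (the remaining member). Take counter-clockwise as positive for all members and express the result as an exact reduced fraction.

106/33

N_ring = 33 + 2·20 = 73
33(ω_s−ω_c) = −73(ω_r−ω_c),  ω_r=0, ω_c=1
ω_s = 1 − (73/33)(0−1) = 106/33
ω_s/ω_c = 106/33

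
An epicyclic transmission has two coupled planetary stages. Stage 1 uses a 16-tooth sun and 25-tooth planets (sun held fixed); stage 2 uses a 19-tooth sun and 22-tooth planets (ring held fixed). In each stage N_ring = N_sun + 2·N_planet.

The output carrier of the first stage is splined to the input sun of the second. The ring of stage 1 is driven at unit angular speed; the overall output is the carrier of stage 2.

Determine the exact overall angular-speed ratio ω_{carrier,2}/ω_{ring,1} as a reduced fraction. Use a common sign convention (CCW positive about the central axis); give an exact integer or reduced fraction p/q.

Stage 1: N_ring = 16 + 2·25 = 66
Stage 1: 16(ω_s−ω_c) = −66(ω_r−ω_c),  ω_s=0, ω_r=1
Stage 1: 16(0−ω_c) = −66(1−ω_c)  ⇒  82ω_c = 66  ⇒  ω_c = 33/41
  ⇒ ω_c¹/ω_r¹ = 33/41
Stage 2: N_ring = 19 + 2·22 = 63
Stage 2: 19(ω_s−ω_c) = −63(ω_r−ω_c),  ω_r=0, ω_s=1
Stage 2: 19(1−ω_c) = −63(0−ω_c)  ⇒  82ω_c = 19  ⇒  ω_c = 19/82
  ⇒ ω_c²/ω_s² = 19/82
Coupling ω_s² = ω_c¹ ⇒ overall = 33/41 × 19/82 = 627/3362

627/3362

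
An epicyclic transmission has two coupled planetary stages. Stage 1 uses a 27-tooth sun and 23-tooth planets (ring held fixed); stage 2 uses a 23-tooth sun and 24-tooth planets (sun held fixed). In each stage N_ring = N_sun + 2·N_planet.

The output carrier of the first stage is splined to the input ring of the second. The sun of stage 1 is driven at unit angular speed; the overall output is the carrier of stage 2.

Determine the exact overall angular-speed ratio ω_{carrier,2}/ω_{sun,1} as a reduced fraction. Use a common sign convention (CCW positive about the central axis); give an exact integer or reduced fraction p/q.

Stage 1: N_ring = 27 + 2·23 = 73
Stage 1: 27(ω_s−ω_c) = −73(ω_r−ω_c),  ω_r=0, ω_s=1
Stage 1: 27(1−ω_c) = −73(0−ω_c)  ⇒  100ω_c = 27  ⇒  ω_c = 27/100
  ⇒ ω_c¹/ω_s¹ = 27/100
Stage 2: N_ring = 23 + 2·24 = 71
Stage 2: 23(ω_s−ω_c) = −71(ω_r−ω_c),  ω_s=0, ω_r=1
Stage 2: 23(0−ω_c) = −71(1−ω_c)  ⇒  94ω_c = 71  ⇒  ω_c = 71/94
  ⇒ ω_c²/ω_r² = 71/94
Coupling ω_r² = ω_c¹ ⇒ overall = 27/100 × 71/94 = 1917/9400

1917/9400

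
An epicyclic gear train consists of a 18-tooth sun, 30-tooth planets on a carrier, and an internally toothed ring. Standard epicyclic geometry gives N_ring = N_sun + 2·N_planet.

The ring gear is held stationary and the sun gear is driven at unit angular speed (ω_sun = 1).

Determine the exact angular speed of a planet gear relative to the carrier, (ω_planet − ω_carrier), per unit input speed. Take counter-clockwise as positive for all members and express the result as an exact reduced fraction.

N_ring = 18 + 2·30 = 78
18(ω_s−ω_c) = −78(ω_r−ω_c),  ω_r=0, ω_s=1
18(1−ω_c) = −78(0−ω_c)  ⇒  96ω_c = 18  ⇒  ω_c = 3/16
sun–planet: 18·(1−3/16) = −30·(ω_p−ω_c)  ⇒  ω_p−ω_c = −(18/30)·(13/16) = -39/80

-39/80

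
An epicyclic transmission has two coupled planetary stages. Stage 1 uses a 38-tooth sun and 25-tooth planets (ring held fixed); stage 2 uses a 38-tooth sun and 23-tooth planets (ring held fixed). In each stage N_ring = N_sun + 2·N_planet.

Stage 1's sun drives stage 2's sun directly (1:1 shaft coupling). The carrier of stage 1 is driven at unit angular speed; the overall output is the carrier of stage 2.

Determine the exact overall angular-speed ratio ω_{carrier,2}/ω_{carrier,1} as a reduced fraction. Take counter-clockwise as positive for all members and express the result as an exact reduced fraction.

Stage 1: N_ring = 38 + 2·25 = 88
Stage 1: 38(ω_s−ω_c) = −88(ω_r−ω_c),  ω_r=0, ω_c=1
Stage 1: ω_s = 1 − (88/38)(0−1) = 63/19
  ⇒ ω_s¹/ω_c¹ = 63/19
Stage 2: N_ring = 38 + 2·23 = 84
Stage 2: 38(ω_s−ω_c) = −84(ω_r−ω_c),  ω_r=0, ω_s=1
Stage 2: 38(1−ω_c) = −84(0−ω_c)  ⇒  122ω_c = 38  ⇒  ω_c = 19/61
  ⇒ ω_c²/ω_s² = 19/61
Coupling ω_s² = ω_s¹ ⇒ overall = 63/19 × 19/61 = 63/61

63/61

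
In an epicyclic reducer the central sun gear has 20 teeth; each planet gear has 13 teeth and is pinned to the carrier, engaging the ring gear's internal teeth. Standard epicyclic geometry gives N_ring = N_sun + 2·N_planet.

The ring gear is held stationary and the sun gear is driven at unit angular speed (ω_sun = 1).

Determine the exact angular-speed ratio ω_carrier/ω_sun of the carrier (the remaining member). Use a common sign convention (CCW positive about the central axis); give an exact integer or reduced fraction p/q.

N_ring = 20 + 2·13 = 46
20(ω_s−ω_c) = −46(ω_r−ω_c),  ω_r=0, ω_s=1
20(1−ω_c) = −46(0−ω_c)  ⇒  66ω_c = 20  ⇒  ω_c = 10/33
ω_c/ω_s = 10/33

10/33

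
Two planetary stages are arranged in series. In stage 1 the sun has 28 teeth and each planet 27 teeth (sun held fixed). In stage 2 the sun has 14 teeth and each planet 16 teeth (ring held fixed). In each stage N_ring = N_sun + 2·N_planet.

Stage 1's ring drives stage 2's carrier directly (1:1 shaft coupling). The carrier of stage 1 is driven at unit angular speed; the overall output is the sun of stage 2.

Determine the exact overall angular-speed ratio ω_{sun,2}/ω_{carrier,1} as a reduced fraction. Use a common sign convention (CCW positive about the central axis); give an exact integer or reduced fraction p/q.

1650/287

Stage 1: N_ring = 28 + 2·27 = 82
Stage 1: 28(ω_s−ω_c) = −82(ω_r−ω_c),  ω_s=0, ω_c=1
Stage 1: ω_r = 1 − (28/82)(0−1) = 55/41
  ⇒ ω_r¹/ω_c¹ = 55/41
Stage 2: N_ring = 14 + 2·16 = 46
Stage 2: 14(ω_s−ω_c) = −46(ω_r−ω_c),  ω_r=0, ω_c=1
Stage 2: ω_s = 1 − (46/14)(0−1) = 30/7
  ⇒ ω_s²/ω_c² = 30/7
Coupling ω_c² = ω_r¹ ⇒ overall = 55/41 × 30/7 = 1650/287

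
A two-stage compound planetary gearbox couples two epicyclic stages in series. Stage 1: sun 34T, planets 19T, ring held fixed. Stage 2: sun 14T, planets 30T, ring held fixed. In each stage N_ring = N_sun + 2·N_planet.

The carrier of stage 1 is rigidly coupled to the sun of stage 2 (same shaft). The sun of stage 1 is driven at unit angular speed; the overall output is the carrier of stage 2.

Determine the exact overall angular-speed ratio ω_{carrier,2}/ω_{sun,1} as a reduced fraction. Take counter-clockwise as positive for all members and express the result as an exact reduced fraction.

119/2332

Stage 1: N_ring = 34 + 2·19 = 72
Stage 1: 34(ω_s−ω_c) = −72(ω_r−ω_c),  ω_r=0, ω_s=1
Stage 1: 34(1−ω_c) = −72(0−ω_c)  ⇒  106ω_c = 34  ⇒  ω_c = 17/53
  ⇒ ω_c¹/ω_s¹ = 17/53
Stage 2: N_ring = 14 + 2·30 = 74
Stage 2: 14(ω_s−ω_c) = −74(ω_r−ω_c),  ω_r=0, ω_s=1
Stage 2: 14(1−ω_c) = −74(0−ω_c)  ⇒  88ω_c = 14  ⇒  ω_c = 7/44
  ⇒ ω_c²/ω_s² = 7/44
Coupling ω_s² = ω_c¹ ⇒ overall = 17/53 × 7/44 = 119/2332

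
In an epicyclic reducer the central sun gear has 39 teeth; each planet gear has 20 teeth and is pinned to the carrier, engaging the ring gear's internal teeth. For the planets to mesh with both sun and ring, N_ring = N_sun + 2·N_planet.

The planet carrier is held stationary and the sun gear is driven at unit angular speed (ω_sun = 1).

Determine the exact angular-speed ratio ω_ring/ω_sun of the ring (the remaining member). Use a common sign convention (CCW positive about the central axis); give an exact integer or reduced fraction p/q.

-39/79

N_ring = 39 + 2·20 = 79
39(ω_s−ω_c) = −79(ω_r−ω_c),  ω_c=0, ω_s=1
ω_r = 0 − (39/79)(1−0) = -39/79
ω_r/ω_s = -39/79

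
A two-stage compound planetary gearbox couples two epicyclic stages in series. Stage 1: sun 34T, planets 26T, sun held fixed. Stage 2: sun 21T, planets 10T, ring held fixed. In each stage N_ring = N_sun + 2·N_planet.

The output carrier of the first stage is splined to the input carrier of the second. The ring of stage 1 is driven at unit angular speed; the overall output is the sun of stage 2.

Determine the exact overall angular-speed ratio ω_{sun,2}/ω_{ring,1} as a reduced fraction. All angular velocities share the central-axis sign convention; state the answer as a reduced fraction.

1333/630

Stage 1: N_ring = 34 + 2·26 = 86
Stage 1: 34(ω_s−ω_c) = −86(ω_r−ω_c),  ω_s=0, ω_r=1
Stage 1: 34(0−ω_c) = −86(1−ω_c)  ⇒  120ω_c = 86  ⇒  ω_c = 43/60
  ⇒ ω_c¹/ω_r¹ = 43/60
Stage 2: N_ring = 21 + 2·10 = 41
Stage 2: 21(ω_s−ω_c) = −41(ω_r−ω_c),  ω_r=0, ω_c=1
Stage 2: ω_s = 1 − (41/21)(0−1) = 62/21
  ⇒ ω_s²/ω_c² = 62/21
Coupling ω_c² = ω_c¹ ⇒ overall = 43/60 × 62/21 = 1333/630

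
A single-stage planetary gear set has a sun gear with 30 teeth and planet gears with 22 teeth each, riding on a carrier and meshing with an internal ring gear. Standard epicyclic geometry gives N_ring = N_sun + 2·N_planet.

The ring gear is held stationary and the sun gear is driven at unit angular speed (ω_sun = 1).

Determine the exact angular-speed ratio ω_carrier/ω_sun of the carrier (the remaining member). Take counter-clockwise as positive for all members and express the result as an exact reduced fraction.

15/52

N_ring = 30 + 2·22 = 74
30(ω_s−ω_c) = −74(ω_r−ω_c),  ω_r=0, ω_s=1
30(1−ω_c) = −74(0−ω_c)  ⇒  104ω_c = 30  ⇒  ω_c = 15/52
ω_c/ω_s = 15/52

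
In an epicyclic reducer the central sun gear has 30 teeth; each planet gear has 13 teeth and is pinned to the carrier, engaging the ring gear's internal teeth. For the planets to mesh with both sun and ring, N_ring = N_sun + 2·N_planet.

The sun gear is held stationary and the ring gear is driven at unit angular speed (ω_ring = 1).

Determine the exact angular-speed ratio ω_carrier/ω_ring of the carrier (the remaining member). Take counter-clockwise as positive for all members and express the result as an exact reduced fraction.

N_ring = 30 + 2·13 = 56
30(ω_s−ω_c) = −56(ω_r−ω_c),  ω_s=0, ω_r=1
30(0−ω_c) = −56(1−ω_c)  ⇒  86ω_c = 56  ⇒  ω_c = 28/43
ω_c/ω_r = 28/43

28/43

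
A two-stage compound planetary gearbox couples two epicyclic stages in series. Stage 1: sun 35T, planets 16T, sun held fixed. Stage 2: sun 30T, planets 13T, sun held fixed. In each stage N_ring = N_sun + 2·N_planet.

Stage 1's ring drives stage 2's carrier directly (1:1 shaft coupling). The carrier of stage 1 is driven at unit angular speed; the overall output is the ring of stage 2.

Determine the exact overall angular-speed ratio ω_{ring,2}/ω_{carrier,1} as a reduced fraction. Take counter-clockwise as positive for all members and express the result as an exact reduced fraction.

2193/938

Stage 1: N_ring = 35 + 2·16 = 67
Stage 1: 35(ω_s−ω_c) = −67(ω_r−ω_c),  ω_s=0, ω_c=1
Stage 1: ω_r = 1 − (35/67)(0−1) = 102/67
  ⇒ ω_r¹/ω_c¹ = 102/67
Stage 2: N_ring = 30 + 2·13 = 56
Stage 2: 30(ω_s−ω_c) = −56(ω_r−ω_c),  ω_s=0, ω_c=1
Stage 2: ω_r = 1 − (30/56)(0−1) = 43/28
  ⇒ ω_r²/ω_c² = 43/28
Coupling ω_c² = ω_r¹ ⇒ overall = 102/67 × 43/28 = 2193/938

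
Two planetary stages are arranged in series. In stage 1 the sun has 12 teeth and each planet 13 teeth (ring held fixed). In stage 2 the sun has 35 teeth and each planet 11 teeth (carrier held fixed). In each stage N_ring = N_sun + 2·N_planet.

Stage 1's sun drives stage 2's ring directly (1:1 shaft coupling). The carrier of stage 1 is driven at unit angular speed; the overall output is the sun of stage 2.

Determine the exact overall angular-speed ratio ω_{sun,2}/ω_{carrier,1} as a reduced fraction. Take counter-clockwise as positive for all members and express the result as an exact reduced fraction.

-95/14

Stage 1: N_ring = 12 + 2·13 = 38
Stage 1: 12(ω_s−ω_c) = −38(ω_r−ω_c),  ω_r=0, ω_c=1
Stage 1: ω_s = 1 − (38/12)(0−1) = 25/6
  ⇒ ω_s¹/ω_c¹ = 25/6
Stage 2: N_ring = 35 + 2·11 = 57
Stage 2: 35(ω_s−ω_c) = −57(ω_r−ω_c),  ω_c=0, ω_r=1
Stage 2: ω_s = 0 − (57/35)(1−0) = -57/35
  ⇒ ω_s²/ω_r² = -57/35
Coupling ω_r² = ω_s¹ ⇒ overall = 25/6 × -57/35 = -95/14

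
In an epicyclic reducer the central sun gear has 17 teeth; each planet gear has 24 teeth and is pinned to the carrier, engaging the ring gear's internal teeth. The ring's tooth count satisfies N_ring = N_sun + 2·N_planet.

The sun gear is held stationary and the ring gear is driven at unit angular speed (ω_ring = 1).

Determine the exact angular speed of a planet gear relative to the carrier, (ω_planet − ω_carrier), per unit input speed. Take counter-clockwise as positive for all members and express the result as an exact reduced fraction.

1105/1968

N_ring = 17 + 2·24 = 65
17(ω_s−ω_c) = −65(ω_r−ω_c),  ω_s=0, ω_r=1
17(0−ω_c) = −65(1−ω_c)  ⇒  82ω_c = 65  ⇒  ω_c = 65/82
sun–planet: 17·(0−65/82) = −24·(ω_p−ω_c)  ⇒  ω_p−ω_c = −(17/24)·(-65/82) = 1105/1968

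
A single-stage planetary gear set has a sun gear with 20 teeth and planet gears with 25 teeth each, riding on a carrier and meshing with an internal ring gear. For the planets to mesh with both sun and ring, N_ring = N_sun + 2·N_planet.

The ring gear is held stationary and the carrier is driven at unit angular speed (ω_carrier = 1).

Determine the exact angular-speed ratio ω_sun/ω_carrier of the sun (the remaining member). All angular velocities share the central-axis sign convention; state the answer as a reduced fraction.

9/2

N_ring = 20 + 2·25 = 70
20(ω_s−ω_c) = −70(ω_r−ω_c),  ω_r=0, ω_c=1
ω_s = 1 − (70/20)(0−1) = 9/2
ω_s/ω_c = 9/2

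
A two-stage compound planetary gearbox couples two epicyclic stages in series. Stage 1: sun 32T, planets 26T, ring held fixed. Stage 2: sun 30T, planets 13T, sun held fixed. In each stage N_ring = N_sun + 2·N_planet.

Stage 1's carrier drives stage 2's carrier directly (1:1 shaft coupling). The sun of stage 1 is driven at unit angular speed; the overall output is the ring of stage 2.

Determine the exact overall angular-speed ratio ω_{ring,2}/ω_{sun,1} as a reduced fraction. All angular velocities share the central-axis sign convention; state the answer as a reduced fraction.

Stage 1: N_ring = 32 + 2·26 = 84
Stage 1: 32(ω_s−ω_c) = −84(ω_r−ω_c),  ω_r=0, ω_s=1
Stage 1: 32(1−ω_c) = −84(0−ω_c)  ⇒  116ω_c = 32  ⇒  ω_c = 8/29
  ⇒ ω_c¹/ω_s¹ = 8/29
Stage 2: N_ring = 30 + 2·13 = 56
Stage 2: 30(ω_s−ω_c) = −56(ω_r−ω_c),  ω_s=0, ω_c=1
Stage 2: ω_r = 1 − (30/56)(0−1) = 43/28
  ⇒ ω_r²/ω_c² = 43/28
Coupling ω_c² = ω_c¹ ⇒ overall = 8/29 × 43/28 = 86/203

86/203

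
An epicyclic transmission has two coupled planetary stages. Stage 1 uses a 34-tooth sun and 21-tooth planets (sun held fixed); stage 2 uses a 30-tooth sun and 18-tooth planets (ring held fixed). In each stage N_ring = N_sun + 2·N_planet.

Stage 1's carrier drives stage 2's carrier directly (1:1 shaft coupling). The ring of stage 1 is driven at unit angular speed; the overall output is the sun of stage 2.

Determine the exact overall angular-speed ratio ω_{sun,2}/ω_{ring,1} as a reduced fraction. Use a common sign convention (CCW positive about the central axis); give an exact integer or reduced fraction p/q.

608/275

Stage 1: N_ring = 34 + 2·21 = 76
Stage 1: 34(ω_s−ω_c) = −76(ω_r−ω_c),  ω_s=0, ω_r=1
Stage 1: 34(0−ω_c) = −76(1−ω_c)  ⇒  110ω_c = 76  ⇒  ω_c = 38/55
  ⇒ ω_c¹/ω_r¹ = 38/55
Stage 2: N_ring = 30 + 2·18 = 66
Stage 2: 30(ω_s−ω_c) = −66(ω_r−ω_c),  ω_r=0, ω_c=1
Stage 2: ω_s = 1 − (66/30)(0−1) = 16/5
  ⇒ ω_s²/ω_c² = 16/5
Coupling ω_c² = ω_c¹ ⇒ overall = 38/55 × 16/5 = 608/275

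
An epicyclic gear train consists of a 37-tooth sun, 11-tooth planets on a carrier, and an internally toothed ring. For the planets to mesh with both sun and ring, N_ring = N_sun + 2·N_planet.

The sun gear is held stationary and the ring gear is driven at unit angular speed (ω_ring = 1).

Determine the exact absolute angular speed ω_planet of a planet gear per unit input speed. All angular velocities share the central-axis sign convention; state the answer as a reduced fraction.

59/22

N_ring = 37 + 2·11 = 59
37(ω_s−ω_c) = −59(ω_r−ω_c),  ω_s=0, ω_r=1
37(0−ω_c) = −59(1−ω_c)  ⇒  96ω_c = 59  ⇒  ω_c = 59/96
sun–planet: 37·(0−59/96) = −11·(ω_p−ω_c)  ⇒  ω_p−ω_c = −(37/11)·(-59/96) = 2183/1056
ω_p = 59/96 + 2183/1056 = 59/22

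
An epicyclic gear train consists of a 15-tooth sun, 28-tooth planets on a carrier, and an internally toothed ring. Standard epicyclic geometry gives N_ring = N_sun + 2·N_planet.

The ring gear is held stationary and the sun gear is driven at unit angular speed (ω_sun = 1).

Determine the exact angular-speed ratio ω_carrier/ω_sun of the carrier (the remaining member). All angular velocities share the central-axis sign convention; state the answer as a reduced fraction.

N_ring = 15 + 2·28 = 71
15(ω_s−ω_c) = −71(ω_r−ω_c),  ω_r=0, ω_s=1
15(1−ω_c) = −71(0−ω_c)  ⇒  86ω_c = 15  ⇒  ω_c = 15/86
ω_c/ω_s = 15/86

15/86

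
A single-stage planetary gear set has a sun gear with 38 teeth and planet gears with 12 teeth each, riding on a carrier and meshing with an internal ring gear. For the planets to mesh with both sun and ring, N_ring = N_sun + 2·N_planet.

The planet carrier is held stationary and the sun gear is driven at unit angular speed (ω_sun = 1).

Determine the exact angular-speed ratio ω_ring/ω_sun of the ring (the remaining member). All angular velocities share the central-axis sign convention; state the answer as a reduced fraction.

N_ring = 38 + 2·12 = 62
38(ω_s−ω_c) = −62(ω_r−ω_c),  ω_c=0, ω_s=1
ω_r = 0 − (38/62)(1−0) = -19/31
ω_r/ω_s = -19/31

-19/31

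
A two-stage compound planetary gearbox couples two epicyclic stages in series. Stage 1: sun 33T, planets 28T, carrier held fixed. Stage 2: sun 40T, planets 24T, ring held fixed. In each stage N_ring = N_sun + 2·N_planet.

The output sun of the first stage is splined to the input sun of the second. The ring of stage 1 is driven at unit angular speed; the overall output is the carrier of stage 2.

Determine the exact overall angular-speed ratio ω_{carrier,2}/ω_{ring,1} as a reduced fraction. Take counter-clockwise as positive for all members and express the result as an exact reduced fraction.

-445/528

Stage 1: N_ring = 33 + 2·28 = 89
Stage 1: 33(ω_s−ω_c) = −89(ω_r−ω_c),  ω_c=0, ω_r=1
Stage 1: ω_s = 0 − (89/33)(1−0) = -89/33
  ⇒ ω_s¹/ω_r¹ = -89/33
Stage 2: N_ring = 40 + 2·24 = 88
Stage 2: 40(ω_s−ω_c) = −88(ω_r−ω_c),  ω_r=0, ω_s=1
Stage 2: 40(1−ω_c) = −88(0−ω_c)  ⇒  128ω_c = 40  ⇒  ω_c = 5/16
  ⇒ ω_c²/ω_s² = 5/16
Coupling ω_s² = ω_s¹ ⇒ overall = -89/33 × 5/16 = -445/528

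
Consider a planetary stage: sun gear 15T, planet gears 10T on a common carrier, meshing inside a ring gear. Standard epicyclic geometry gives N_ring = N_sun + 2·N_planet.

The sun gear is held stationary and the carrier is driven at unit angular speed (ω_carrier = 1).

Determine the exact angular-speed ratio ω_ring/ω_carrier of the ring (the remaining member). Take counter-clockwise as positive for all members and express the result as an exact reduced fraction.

10/7

N_ring = 15 + 2·10 = 35
15(ω_s−ω_c) = −35(ω_r−ω_c),  ω_s=0, ω_c=1
ω_r = 1 − (15/35)(0−1) = 10/7
ω_r/ω_c = 10/7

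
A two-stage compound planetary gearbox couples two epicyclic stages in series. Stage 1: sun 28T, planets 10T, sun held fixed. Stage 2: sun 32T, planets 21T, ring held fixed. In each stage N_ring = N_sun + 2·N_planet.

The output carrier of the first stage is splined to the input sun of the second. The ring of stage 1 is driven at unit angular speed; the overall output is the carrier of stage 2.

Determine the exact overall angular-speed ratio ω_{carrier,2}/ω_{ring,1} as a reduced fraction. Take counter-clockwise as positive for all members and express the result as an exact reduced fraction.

192/1007

Stage 1: N_ring = 28 + 2·10 = 48
Stage 1: 28(ω_s−ω_c) = −48(ω_r−ω_c),  ω_s=0, ω_r=1
Stage 1: 28(0−ω_c) = −48(1−ω_c)  ⇒  76ω_c = 48  ⇒  ω_c = 12/19
  ⇒ ω_c¹/ω_r¹ = 12/19
Stage 2: N_ring = 32 + 2·21 = 74
Stage 2: 32(ω_s−ω_c) = −74(ω_r−ω_c),  ω_r=0, ω_s=1
Stage 2: 32(1−ω_c) = −74(0−ω_c)  ⇒  106ω_c = 32  ⇒  ω_c = 16/53
  ⇒ ω_c²/ω_s² = 16/53
Coupling ω_s² = ω_c¹ ⇒ overall = 12/19 × 16/53 = 192/1007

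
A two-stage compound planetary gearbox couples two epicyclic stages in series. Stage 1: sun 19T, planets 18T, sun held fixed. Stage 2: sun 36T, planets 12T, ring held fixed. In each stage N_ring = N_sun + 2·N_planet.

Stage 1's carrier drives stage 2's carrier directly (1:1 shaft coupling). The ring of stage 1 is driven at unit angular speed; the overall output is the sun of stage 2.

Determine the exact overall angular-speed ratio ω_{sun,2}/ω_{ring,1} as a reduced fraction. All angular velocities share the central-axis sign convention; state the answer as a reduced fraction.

Stage 1: N_ring = 19 + 2·18 = 55
Stage 1: 19(ω_s−ω_c) = −55(ω_r−ω_c),  ω_s=0, ω_r=1
Stage 1: 19(0−ω_c) = −55(1−ω_c)  ⇒  74ω_c = 55  ⇒  ω_c = 55/74
  ⇒ ω_c¹/ω_r¹ = 55/74
Stage 2: N_ring = 36 + 2·12 = 60
Stage 2: 36(ω_s−ω_c) = −60(ω_r−ω_c),  ω_r=0, ω_c=1
Stage 2: ω_s = 1 − (60/36)(0−1) = 8/3
  ⇒ ω_s²/ω_c² = 8/3
Coupling ω_c² = ω_c¹ ⇒ overall = 55/74 × 8/3 = 220/111

220/111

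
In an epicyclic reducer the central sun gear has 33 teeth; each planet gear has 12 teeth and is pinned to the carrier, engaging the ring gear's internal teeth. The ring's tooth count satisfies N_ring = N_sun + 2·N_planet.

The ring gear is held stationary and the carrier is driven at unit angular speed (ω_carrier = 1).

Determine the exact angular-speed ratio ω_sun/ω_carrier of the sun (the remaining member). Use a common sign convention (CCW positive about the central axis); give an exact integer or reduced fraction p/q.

30/11

N_ring = 33 + 2·12 = 57
33(ω_s−ω_c) = −57(ω_r−ω_c),  ω_r=0, ω_c=1
ω_s = 1 − (57/33)(0−1) = 30/11
ω_s/ω_c = 30/11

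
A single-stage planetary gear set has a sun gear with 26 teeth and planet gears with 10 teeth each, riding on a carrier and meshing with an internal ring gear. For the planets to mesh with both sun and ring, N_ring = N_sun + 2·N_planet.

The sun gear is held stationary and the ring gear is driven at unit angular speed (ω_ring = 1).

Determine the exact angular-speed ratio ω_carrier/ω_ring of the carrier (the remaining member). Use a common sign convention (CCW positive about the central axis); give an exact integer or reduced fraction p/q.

N_ring = 26 + 2·10 = 46
26(ω_s−ω_c) = −46(ω_r−ω_c),  ω_s=0, ω_r=1
26(0−ω_c) = −46(1−ω_c)  ⇒  72ω_c = 46  ⇒  ω_c = 23/36
ω_c/ω_r = 23/36

23/36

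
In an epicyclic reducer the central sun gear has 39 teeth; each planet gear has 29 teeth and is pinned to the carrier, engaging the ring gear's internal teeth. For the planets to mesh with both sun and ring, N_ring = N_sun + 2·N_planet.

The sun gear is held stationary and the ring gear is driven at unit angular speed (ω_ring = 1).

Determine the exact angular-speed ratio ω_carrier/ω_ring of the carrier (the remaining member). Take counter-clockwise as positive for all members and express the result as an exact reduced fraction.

N_ring = 39 + 2·29 = 97
39(ω_s−ω_c) = −97(ω_r−ω_c),  ω_s=0, ω_r=1
39(0−ω_c) = −97(1−ω_c)  ⇒  136ω_c = 97  ⇒  ω_c = 97/136
ω_c/ω_r = 97/136

97/136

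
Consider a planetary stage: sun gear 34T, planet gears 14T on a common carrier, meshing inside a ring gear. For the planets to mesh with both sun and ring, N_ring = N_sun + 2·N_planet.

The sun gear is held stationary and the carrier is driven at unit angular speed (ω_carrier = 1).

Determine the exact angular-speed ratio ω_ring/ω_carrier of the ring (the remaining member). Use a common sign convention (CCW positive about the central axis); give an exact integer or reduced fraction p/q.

48/31

N_ring = 34 + 2·14 = 62
34(ω_s−ω_c) = −62(ω_r−ω_c),  ω_s=0, ω_c=1
ω_r = 1 − (34/62)(0−1) = 48/31
ω_r/ω_c = 48/31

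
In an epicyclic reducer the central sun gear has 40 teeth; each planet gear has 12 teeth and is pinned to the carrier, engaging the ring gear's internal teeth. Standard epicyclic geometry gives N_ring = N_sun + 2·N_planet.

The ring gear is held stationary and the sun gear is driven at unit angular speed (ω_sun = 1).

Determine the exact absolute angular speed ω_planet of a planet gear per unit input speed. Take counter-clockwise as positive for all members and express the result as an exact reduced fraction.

-5/3

N_ring = 40 + 2·12 = 64
40(ω_s−ω_c) = −64(ω_r−ω_c),  ω_r=0, ω_s=1
40(1−ω_c) = −64(0−ω_c)  ⇒  104ω_c = 40  ⇒  ω_c = 5/13
sun–planet: 40·(1−5/13) = −12·(ω_p−ω_c)  ⇒  ω_p−ω_c = −(40/12)·(8/13) = -80/39
ω_p = 5/13 − 80/39 = -5/3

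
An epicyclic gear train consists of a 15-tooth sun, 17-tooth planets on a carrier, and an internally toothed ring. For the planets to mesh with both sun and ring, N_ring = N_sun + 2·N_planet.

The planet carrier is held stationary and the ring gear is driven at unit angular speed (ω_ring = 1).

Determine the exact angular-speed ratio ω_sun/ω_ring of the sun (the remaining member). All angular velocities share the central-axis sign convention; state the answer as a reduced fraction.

N_ring = 15 + 2·17 = 49
15(ω_s−ω_c) = −49(ω_r−ω_c),  ω_c=0, ω_r=1
ω_s = 0 − (49/15)(1−0) = -49/15
ω_s/ω_r = -49/15

-49/15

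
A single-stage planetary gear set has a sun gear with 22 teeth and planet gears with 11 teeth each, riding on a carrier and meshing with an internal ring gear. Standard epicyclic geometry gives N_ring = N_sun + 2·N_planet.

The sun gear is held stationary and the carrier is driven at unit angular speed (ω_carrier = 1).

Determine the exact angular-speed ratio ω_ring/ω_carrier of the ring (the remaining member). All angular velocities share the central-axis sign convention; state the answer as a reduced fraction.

N_ring = 22 + 2·11 = 44
22(ω_s−ω_c) = −44(ω_r−ω_c),  ω_s=0, ω_c=1
ω_r = 1 − (22/44)(0−1) = 3/2
ω_r/ω_c = 3/2

3/2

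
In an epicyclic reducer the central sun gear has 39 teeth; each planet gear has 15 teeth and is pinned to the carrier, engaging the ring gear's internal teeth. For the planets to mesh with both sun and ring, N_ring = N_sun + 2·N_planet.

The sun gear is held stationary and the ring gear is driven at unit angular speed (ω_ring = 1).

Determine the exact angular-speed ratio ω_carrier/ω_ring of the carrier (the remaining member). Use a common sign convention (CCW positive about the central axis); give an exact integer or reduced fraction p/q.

23/36

N_ring = 39 + 2·15 = 69
39(ω_s−ω_c) = −69(ω_r−ω_c),  ω_s=0, ω_r=1
39(0−ω_c) = −69(1−ω_c)  ⇒  108ω_c = 69  ⇒  ω_c = 23/36
ω_c/ω_r = 23/36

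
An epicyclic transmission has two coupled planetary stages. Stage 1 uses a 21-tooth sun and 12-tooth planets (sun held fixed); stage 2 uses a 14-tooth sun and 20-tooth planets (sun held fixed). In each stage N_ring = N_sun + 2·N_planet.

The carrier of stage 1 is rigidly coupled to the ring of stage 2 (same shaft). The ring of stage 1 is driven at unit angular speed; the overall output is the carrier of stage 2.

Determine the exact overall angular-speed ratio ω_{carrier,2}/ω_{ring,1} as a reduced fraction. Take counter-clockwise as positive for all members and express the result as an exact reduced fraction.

405/748

Stage 1: N_ring = 21 + 2·12 = 45
Stage 1: 21(ω_s−ω_c) = −45(ω_r−ω_c),  ω_s=0, ω_r=1
Stage 1: 21(0−ω_c) = −45(1−ω_c)  ⇒  66ω_c = 45  ⇒  ω_c = 15/22
  ⇒ ω_c¹/ω_r¹ = 15/22
Stage 2: N_ring = 14 + 2·20 = 54
Stage 2: 14(ω_s−ω_c) = −54(ω_r−ω_c),  ω_s=0, ω_r=1
Stage 2: 14(0−ω_c) = −54(1−ω_c)  ⇒  68ω_c = 54  ⇒  ω_c = 27/34
  ⇒ ω_c²/ω_r² = 27/34
Coupling ω_r² = ω_c¹ ⇒ overall = 15/22 × 27/34 = 405/748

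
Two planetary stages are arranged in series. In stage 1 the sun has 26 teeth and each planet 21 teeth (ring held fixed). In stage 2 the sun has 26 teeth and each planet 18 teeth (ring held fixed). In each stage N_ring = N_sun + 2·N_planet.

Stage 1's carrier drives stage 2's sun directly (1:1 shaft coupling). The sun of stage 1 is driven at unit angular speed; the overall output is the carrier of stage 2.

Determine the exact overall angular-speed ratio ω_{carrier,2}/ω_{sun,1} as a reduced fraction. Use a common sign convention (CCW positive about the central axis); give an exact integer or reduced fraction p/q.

169/2068

Stage 1: N_ring = 26 + 2·21 = 68
Stage 1: 26(ω_s−ω_c) = −68(ω_r−ω_c),  ω_r=0, ω_s=1
Stage 1: 26(1−ω_c) = −68(0−ω_c)  ⇒  94ω_c = 26  ⇒  ω_c = 13/47
  ⇒ ω_c¹/ω_s¹ = 13/47
Stage 2: N_ring = 26 + 2·18 = 62
Stage 2: 26(ω_s−ω_c) = −62(ω_r−ω_c),  ω_r=0, ω_s=1
Stage 2: 26(1−ω_c) = −62(0−ω_c)  ⇒  88ω_c = 26  ⇒  ω_c = 13/44
  ⇒ ω_c²/ω_s² = 13/44
Coupling ω_s² = ω_c¹ ⇒ overall = 13/47 × 13/44 = 169/2068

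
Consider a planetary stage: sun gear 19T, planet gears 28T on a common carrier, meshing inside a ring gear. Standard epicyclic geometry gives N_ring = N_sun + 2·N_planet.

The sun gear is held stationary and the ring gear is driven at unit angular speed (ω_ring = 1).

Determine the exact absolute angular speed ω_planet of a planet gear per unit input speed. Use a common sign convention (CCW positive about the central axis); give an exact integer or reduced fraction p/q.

75/56

N_ring = 19 + 2·28 = 75
19(ω_s−ω_c) = −75(ω_r−ω_c),  ω_s=0, ω_r=1
19(0−ω_c) = −75(1−ω_c)  ⇒  94ω_c = 75  ⇒  ω_c = 75/94
sun–planet: 19·(0−75/94) = −28·(ω_p−ω_c)  ⇒  ω_p−ω_c = −(19/28)·(-75/94) = 1425/2632
ω_p = 75/94 + 1425/2632 = 75/56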